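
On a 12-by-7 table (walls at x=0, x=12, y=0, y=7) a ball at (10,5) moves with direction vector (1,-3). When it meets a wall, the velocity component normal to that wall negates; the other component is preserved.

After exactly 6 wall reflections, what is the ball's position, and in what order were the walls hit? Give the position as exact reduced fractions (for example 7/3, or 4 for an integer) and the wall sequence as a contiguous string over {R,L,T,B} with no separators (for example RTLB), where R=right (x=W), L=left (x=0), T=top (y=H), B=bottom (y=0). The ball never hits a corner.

1. t=5/3 → B at (35/3,0); v=(1,3)
2. t=1/3 → R at (12,1); v=(-1,3)
3. t=2 → T at (10,7); v=(-1,-3)
4. t=7/3 → B at (23/3,0); v=(-1,3)
5. t=7/3 → T at (16/3,7); v=(-1,-3)
6. t=7/3 → B at (3,0); v=(-1,3)

Final position: (3,0)
Wall sequence: BRTBTB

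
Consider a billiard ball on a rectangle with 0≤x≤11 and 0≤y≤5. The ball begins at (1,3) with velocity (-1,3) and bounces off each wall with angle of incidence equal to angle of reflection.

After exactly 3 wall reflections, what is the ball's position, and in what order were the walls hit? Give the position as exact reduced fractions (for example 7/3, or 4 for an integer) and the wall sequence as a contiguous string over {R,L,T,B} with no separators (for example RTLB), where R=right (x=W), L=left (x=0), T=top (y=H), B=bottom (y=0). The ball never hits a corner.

1. t=2/3 → T at (1/3,5); v=(-1,-3)
2. t=1/3 → L at (0,4); v=(1,-3)
3. t=4/3 → B at (4/3,0); v=(1,3)

Final position: (4/3,0)
Wall sequence: TLB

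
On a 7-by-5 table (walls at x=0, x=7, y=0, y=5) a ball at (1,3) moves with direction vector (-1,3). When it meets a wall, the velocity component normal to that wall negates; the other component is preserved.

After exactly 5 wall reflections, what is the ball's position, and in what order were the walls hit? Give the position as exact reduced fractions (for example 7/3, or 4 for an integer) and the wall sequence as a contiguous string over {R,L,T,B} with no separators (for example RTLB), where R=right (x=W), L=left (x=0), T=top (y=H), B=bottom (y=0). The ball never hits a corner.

1. t=2/3 → T at (1/3,5); v=(-1,-3)
2. t=1/3 → L at (0,4); v=(1,-3)
3. t=4/3 → B at (4/3,0); v=(1,3)
4. t=5/3 → T at (3,5); v=(1,-3)
5. t=5/3 → B at (14/3,0); v=(1,3)

Final position: (14/3,0)
Wall sequence: TLBTB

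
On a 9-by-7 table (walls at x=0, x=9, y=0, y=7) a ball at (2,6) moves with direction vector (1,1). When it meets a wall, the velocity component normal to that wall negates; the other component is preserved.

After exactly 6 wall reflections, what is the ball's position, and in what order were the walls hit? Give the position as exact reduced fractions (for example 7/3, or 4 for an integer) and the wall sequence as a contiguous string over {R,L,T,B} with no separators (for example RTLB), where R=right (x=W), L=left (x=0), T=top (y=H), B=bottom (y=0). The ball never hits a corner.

Final position: (6,0)
Wall sequence: TRBTLB

1. t=1 → T at (3,7); v=(1,-1)
2. t=6 → R at (9,1); v=(-1,-1)
3. t=1 → B at (8,0); v=(-1,1)
4. t=7 → T at (1,7); v=(-1,-1)
5. t=1 → L at (0,6); v=(1,-1)
6. t=6 → B at (6,0); v=(1,1)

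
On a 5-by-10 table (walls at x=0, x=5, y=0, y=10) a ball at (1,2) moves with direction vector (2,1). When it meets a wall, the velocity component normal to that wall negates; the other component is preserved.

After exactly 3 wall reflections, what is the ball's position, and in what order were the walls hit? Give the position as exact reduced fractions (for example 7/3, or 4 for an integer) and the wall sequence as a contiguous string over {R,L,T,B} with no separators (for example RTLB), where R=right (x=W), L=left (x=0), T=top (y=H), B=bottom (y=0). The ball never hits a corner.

1. t=2 → R at (5,4); v=(-2,1)
2. t=5/2 → L at (0,13/2); v=(2,1)
3. t=5/2 → R at (5,9); v=(-2,1)

Final position: (5,9)
Wall sequence: RLR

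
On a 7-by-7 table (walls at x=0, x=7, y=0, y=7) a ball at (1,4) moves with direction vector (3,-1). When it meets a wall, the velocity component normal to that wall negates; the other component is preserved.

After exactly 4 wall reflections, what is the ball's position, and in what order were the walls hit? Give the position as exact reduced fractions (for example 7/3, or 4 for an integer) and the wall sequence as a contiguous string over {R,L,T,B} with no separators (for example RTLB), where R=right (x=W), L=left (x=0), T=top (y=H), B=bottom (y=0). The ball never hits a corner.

Final position: (7,8/3)
Wall sequence: RBLR

1. t=2 → R at (7,2); v=(-3,-1)
2. t=2 → B at (1,0); v=(-3,1)
3. t=1/3 → L at (0,1/3); v=(3,1)
4. t=7/3 → R at (7,8/3); v=(-3,1)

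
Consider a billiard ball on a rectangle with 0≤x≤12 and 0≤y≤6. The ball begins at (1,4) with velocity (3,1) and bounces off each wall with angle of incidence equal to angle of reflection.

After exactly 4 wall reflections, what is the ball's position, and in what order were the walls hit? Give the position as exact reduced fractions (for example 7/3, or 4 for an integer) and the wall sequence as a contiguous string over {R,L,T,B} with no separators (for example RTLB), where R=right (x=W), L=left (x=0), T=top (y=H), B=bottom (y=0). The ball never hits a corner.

1. t=2 → T at (7,6); v=(3,-1)
2. t=5/3 → R at (12,13/3); v=(-3,-1)
3. t=4 → L at (0,1/3); v=(3,-1)
4. t=1/3 → B at (1,0); v=(3,1)

Final position: (1,0)
Wall sequence: TRLB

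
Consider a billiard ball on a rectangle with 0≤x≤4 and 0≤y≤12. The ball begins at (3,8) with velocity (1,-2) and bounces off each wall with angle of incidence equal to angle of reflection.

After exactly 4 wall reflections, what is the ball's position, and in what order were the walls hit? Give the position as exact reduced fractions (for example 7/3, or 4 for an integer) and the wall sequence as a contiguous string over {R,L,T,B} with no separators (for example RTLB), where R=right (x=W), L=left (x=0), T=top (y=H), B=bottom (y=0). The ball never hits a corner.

Final position: (4,10)
Wall sequence: RBLR

1. t=1 → R at (4,6); v=(-1,-2)
2. t=3 → B at (1,0); v=(-1,2)
3. t=1 → L at (0,2); v=(1,2)
4. t=4 → R at (4,10); v=(-1,2)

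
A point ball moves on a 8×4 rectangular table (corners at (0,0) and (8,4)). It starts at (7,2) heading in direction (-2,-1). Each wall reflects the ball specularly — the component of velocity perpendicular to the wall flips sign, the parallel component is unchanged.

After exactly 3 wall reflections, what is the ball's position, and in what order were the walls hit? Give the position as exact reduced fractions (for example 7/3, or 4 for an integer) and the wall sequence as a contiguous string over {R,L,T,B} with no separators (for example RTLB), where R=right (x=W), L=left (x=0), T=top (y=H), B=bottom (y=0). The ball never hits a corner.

1. t=2 → B at (3,0); v=(-2,1)
2. t=3/2 → L at (0,3/2); v=(2,1)
3. t=5/2 → T at (5,4); v=(2,-1)

Final position: (5,4)
Wall sequence: BLT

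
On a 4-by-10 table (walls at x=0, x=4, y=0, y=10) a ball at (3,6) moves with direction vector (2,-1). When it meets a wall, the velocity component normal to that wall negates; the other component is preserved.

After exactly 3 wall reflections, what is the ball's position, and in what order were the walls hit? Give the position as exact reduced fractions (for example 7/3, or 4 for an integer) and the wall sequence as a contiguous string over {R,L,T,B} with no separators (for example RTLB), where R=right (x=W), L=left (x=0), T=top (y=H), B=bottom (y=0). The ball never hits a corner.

1. t=1/2 → R at (4,11/2); v=(-2,-1)
2. t=2 → L at (0,7/2); v=(2,-1)
3. t=2 → R at (4,3/2); v=(-2,-1)

Final position: (4,3/2)
Wall sequence: RLR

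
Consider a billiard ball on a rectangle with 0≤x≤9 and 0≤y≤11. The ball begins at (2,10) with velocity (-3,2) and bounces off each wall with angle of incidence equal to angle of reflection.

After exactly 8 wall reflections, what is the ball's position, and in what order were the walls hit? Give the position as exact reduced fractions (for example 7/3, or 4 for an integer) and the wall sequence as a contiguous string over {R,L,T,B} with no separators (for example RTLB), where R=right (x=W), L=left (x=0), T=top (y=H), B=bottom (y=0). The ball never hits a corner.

Final position: (0,26/3)
Wall sequence: TLRBLRTL

1. t=1/2 → T at (1/2,11); v=(-3,-2)
2. t=1/6 → L at (0,32/3); v=(3,-2)
3. t=3 → R at (9,14/3); v=(-3,-2)
4. t=7/3 → B at (2,0); v=(-3,2)
5. t=2/3 → L at (0,4/3); v=(3,2)
6. t=3 → R at (9,22/3); v=(-3,2)
7. t=11/6 → T at (7/2,11); v=(-3,-2)
8. t=7/6 → L at (0,26/3); v=(3,-2)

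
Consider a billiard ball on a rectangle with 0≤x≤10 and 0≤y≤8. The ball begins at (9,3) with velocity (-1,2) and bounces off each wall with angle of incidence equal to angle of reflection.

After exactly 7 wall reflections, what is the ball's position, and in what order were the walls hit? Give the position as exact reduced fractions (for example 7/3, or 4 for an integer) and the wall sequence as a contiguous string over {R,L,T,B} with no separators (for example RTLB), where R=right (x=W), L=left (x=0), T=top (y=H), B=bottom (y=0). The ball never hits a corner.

Final position: (10,7)
Wall sequence: TBLTBTR

1. t=5/2 → T at (13/2,8); v=(-1,-2)
2. t=4 → B at (5/2,0); v=(-1,2)
3. t=5/2 → L at (0,5); v=(1,2)
4. t=3/2 → T at (3/2,8); v=(1,-2)
5. t=4 → B at (11/2,0); v=(1,2)
6. t=4 → T at (19/2,8); v=(1,-2)
7. t=1/2 → R at (10,7); v=(-1,-2)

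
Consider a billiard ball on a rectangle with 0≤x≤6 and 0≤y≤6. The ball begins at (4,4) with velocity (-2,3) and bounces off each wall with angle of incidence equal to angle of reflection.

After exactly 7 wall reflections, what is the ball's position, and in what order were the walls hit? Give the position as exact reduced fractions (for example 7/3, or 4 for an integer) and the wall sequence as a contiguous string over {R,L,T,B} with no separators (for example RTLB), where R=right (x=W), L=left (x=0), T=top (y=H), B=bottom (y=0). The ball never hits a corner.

1. t=2/3 → T at (8/3,6); v=(-2,-3)
2. t=4/3 → L at (0,2); v=(2,-3)
3. t=2/3 → B at (4/3,0); v=(2,3)
4. t=2 → T at (16/3,6); v=(2,-3)
5. t=1/3 → R at (6,5); v=(-2,-3)
6. t=5/3 → B at (8/3,0); v=(-2,3)
7. t=4/3 → L at (0,4); v=(2,3)

Final position: (0,4)
Wall sequence: TLBTRBL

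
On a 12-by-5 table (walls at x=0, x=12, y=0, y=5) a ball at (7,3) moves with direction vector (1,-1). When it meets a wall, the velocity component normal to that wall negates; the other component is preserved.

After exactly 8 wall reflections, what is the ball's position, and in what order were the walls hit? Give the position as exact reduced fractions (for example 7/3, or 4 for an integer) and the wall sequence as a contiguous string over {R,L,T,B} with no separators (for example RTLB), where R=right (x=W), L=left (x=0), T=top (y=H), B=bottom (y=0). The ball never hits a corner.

1. t=3 → B at (10,0); v=(1,1)
2. t=2 → R at (12,2); v=(-1,1)
3. t=3 → T at (9,5); v=(-1,-1)
4. t=5 → B at (4,0); v=(-1,1)
5. t=4 → L at (0,4); v=(1,1)
6. t=1 → T at (1,5); v=(1,-1)
7. t=5 → B at (6,0); v=(1,1)
8. t=5 → T at (11,5); v=(1,-1)

Final position: (11,5)
Wall sequence: BRTBLTBT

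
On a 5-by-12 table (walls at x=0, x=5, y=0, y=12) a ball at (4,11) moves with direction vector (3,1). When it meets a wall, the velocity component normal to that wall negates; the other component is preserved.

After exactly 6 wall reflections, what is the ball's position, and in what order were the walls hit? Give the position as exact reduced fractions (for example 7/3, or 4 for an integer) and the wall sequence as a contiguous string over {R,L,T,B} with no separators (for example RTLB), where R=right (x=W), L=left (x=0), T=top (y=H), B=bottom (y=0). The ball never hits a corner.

1. t=1/3 → R at (5,34/3); v=(-3,1)
2. t=2/3 → T at (3,12); v=(-3,-1)
3. t=1 → L at (0,11); v=(3,-1)
4. t=5/3 → R at (5,28/3); v=(-3,-1)
5. t=5/3 → L at (0,23/3); v=(3,-1)
6. t=5/3 → R at (5,6); v=(-3,-1)

Final position: (5,6)
Wall sequence: RTLRLR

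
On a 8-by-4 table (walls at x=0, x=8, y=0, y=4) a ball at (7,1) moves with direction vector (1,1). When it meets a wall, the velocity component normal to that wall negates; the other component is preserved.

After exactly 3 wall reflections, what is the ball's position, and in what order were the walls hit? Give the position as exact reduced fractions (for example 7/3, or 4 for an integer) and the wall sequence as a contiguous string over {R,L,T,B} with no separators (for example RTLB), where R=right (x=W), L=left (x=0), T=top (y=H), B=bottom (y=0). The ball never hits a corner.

1. t=1 → R at (8,2); v=(-1,1)
2. t=2 → T at (6,4); v=(-1,-1)
3. t=4 → B at (2,0); v=(-1,1)

Final position: (2,0)
Wall sequence: RTB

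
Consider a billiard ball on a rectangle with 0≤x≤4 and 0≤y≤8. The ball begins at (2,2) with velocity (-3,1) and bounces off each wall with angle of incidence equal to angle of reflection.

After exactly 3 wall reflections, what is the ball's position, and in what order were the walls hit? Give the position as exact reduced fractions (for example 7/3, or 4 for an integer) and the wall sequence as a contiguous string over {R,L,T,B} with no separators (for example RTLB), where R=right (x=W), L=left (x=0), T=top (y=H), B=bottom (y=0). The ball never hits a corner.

1. t=2/3 → L at (0,8/3); v=(3,1)
2. t=4/3 → R at (4,4); v=(-3,1)
3. t=4/3 → L at (0,16/3); v=(3,1)

Final position: (0,16/3)
Wall sequence: LRL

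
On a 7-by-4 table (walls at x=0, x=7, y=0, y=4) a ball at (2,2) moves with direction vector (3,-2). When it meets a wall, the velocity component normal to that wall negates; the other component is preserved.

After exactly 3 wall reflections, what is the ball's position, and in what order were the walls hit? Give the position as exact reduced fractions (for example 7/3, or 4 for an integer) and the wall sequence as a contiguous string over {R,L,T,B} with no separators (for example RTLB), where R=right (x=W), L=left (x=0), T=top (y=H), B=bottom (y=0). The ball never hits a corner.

Final position: (3,4)
Wall sequence: BRT

1. t=1 → B at (5,0); v=(3,2)
2. t=2/3 → R at (7,4/3); v=(-3,2)
3. t=4/3 → T at (3,4); v=(-3,-2)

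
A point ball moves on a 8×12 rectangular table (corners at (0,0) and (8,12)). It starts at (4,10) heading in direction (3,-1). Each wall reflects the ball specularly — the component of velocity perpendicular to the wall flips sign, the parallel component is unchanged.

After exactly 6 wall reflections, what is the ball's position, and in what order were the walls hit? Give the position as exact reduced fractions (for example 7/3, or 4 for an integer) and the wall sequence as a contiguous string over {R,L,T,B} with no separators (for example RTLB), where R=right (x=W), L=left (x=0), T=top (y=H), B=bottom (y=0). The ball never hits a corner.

1. t=4/3 → R at (8,26/3); v=(-3,-1)
2. t=8/3 → L at (0,6); v=(3,-1)
3. t=8/3 → R at (8,10/3); v=(-3,-1)
4. t=8/3 → L at (0,2/3); v=(3,-1)
5. t=2/3 → B at (2,0); v=(3,1)
6. t=2 → R at (8,2); v=(-3,1)

Final position: (8,2)
Wall sequence: RLRLBR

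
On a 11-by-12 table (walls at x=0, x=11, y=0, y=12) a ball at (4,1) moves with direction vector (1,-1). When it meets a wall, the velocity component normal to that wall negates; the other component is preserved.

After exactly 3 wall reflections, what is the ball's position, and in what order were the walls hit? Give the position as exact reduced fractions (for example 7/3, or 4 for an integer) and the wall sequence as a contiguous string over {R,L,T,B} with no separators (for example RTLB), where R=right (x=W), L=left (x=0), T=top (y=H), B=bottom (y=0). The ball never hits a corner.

Final position: (5,12)
Wall sequence: BRT

1. t=1 → B at (5,0); v=(1,1)
2. t=6 → R at (11,6); v=(-1,1)
3. t=6 → T at (5,12); v=(-1,-1)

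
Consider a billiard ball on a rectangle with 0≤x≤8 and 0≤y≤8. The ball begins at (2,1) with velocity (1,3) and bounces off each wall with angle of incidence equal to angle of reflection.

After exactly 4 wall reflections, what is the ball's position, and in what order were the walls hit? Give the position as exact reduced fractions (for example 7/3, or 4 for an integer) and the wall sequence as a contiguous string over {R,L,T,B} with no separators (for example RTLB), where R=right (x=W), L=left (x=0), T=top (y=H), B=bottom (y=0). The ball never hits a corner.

1. t=7/3 → T at (13/3,8); v=(1,-3)
2. t=8/3 → B at (7,0); v=(1,3)
3. t=1 → R at (8,3); v=(-1,3)
4. t=5/3 → T at (19/3,8); v=(-1,-3)

Final position: (19/3,8)
Wall sequence: TBRT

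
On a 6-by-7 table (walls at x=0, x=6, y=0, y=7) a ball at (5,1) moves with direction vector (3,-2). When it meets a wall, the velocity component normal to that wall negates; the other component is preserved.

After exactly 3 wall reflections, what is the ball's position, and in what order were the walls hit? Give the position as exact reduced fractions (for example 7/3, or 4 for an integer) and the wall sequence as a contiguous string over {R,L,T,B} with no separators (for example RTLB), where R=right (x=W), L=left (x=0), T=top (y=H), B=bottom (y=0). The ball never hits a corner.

1. t=1/3 → R at (6,1/3); v=(-3,-2)
2. t=1/6 → B at (11/2,0); v=(-3,2)
3. t=11/6 → L at (0,11/3); v=(3,2)

Final position: (0,11/3)
Wall sequence: RBL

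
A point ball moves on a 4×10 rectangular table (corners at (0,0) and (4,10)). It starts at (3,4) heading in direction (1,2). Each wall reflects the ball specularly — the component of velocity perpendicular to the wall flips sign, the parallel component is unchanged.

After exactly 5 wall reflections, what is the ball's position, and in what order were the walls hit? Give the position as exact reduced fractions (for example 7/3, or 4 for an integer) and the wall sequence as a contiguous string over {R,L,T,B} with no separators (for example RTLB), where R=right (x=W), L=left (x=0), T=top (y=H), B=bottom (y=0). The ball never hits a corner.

Final position: (4,2)
Wall sequence: RTLBR

1. t=1 → R at (4,6); v=(-1,2)
2. t=2 → T at (2,10); v=(-1,-2)
3. t=2 → L at (0,6); v=(1,-2)
4. t=3 → B at (3,0); v=(1,2)
5. t=1 → R at (4,2); v=(-1,2)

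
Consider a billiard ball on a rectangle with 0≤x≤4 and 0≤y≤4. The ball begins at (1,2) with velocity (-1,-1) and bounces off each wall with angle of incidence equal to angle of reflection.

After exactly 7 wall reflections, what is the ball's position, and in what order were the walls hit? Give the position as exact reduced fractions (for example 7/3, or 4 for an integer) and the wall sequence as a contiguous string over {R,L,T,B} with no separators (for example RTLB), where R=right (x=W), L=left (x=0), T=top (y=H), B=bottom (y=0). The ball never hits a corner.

Final position: (4,3)
Wall sequence: LBRTLBR

1. t=1 → L at (0,1); v=(1,-1)
2. t=1 → B at (1,0); v=(1,1)
3. t=3 → R at (4,3); v=(-1,1)
4. t=1 → T at (3,4); v=(-1,-1)
5. t=3 → L at (0,1); v=(1,-1)
6. t=1 → B at (1,0); v=(1,1)
7. t=3 → R at (4,3); v=(-1,1)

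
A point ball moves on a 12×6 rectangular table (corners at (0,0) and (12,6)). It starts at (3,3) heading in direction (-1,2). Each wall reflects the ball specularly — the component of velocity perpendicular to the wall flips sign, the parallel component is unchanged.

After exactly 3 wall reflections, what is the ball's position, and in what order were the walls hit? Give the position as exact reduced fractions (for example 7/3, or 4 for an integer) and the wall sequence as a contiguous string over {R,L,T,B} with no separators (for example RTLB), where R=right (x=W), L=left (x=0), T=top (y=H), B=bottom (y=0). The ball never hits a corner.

Final position: (3/2,0)
Wall sequence: TLB

1. t=3/2 → T at (3/2,6); v=(-1,-2)
2. t=3/2 → L at (0,3); v=(1,-2)
3. t=3/2 → B at (3/2,0); v=(1,2)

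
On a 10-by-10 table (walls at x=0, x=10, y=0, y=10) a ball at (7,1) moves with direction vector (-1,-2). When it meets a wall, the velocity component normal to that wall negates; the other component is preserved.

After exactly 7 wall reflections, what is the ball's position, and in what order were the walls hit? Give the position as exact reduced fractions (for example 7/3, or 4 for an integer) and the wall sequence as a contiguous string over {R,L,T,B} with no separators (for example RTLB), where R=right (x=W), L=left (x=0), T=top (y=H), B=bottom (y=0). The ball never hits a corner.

Final position: (13/2,0)
Wall sequence: BTLBTRB

1. t=1/2 → B at (13/2,0); v=(-1,2)
2. t=5 → T at (3/2,10); v=(-1,-2)
3. t=3/2 → L at (0,7); v=(1,-2)
4. t=7/2 → B at (7/2,0); v=(1,2)
5. t=5 → T at (17/2,10); v=(1,-2)
6. t=3/2 → R at (10,7); v=(-1,-2)
7. t=7/2 → B at (13/2,0); v=(-1,2)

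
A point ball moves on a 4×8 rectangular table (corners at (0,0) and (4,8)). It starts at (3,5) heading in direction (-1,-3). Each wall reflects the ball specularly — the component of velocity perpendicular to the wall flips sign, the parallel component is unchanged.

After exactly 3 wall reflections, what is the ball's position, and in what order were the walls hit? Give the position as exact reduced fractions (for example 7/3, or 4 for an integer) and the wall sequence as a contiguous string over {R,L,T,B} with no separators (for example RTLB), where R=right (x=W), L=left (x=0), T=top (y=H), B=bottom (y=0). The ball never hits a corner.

Final position: (4/3,8)
Wall sequence: BLT

1. t=5/3 → B at (4/3,0); v=(-1,3)
2. t=4/3 → L at (0,4); v=(1,3)
3. t=4/3 → T at (4/3,8); v=(1,-3)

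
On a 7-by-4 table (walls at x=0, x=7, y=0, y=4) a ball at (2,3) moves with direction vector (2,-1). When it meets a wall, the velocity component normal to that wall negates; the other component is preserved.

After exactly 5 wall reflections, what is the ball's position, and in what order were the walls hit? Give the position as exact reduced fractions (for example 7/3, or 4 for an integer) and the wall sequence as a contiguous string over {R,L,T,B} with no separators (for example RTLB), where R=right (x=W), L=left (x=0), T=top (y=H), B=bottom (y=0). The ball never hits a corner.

1. t=5/2 → R at (7,1/2); v=(-2,-1)
2. t=1/2 → B at (6,0); v=(-2,1)
3. t=3 → L at (0,3); v=(2,1)
4. t=1 → T at (2,4); v=(2,-1)
5. t=5/2 → R at (7,3/2); v=(-2,-1)

Final position: (7,3/2)
Wall sequence: RBLTR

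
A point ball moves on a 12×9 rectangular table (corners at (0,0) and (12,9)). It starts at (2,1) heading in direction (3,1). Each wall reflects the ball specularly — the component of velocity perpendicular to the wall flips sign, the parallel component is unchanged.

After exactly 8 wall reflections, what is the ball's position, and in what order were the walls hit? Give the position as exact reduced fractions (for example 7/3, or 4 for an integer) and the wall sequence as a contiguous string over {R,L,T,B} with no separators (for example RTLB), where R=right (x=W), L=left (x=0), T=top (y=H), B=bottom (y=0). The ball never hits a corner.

Final position: (0,19/3)
Wall sequence: RLTRLBRL

1. t=10/3 → R at (12,13/3); v=(-3,1)
2. t=4 → L at (0,25/3); v=(3,1)
3. t=2/3 → T at (2,9); v=(3,-1)
4. t=10/3 → R at (12,17/3); v=(-3,-1)
5. t=4 → L at (0,5/3); v=(3,-1)
6. t=5/3 → B at (5,0); v=(3,1)
7. t=7/3 → R at (12,7/3); v=(-3,1)
8. t=4 → L at (0,19/3); v=(3,1)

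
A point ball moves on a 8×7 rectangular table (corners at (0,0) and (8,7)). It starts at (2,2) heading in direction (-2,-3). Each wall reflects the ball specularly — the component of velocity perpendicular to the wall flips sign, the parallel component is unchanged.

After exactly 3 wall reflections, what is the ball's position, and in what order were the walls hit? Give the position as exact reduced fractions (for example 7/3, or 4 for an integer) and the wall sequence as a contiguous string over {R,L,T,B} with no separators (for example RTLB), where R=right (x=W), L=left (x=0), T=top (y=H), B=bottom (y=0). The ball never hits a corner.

1. t=2/3 → B at (2/3,0); v=(-2,3)
2. t=1/3 → L at (0,1); v=(2,3)
3. t=2 → T at (4,7); v=(2,-3)

Final position: (4,7)
Wall sequence: BLT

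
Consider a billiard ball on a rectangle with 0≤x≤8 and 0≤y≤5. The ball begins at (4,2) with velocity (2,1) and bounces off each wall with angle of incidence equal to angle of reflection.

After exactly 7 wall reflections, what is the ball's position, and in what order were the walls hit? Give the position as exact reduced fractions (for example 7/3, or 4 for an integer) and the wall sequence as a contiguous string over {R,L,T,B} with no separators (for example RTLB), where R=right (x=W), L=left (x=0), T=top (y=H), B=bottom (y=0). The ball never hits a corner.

1. t=2 → R at (8,4); v=(-2,1)
2. t=1 → T at (6,5); v=(-2,-1)
3. t=3 → L at (0,2); v=(2,-1)
4. t=2 → B at (4,0); v=(2,1)
5. t=2 → R at (8,2); v=(-2,1)
6. t=3 → T at (2,5); v=(-2,-1)
7. t=1 → L at (0,4); v=(2,-1)

Final position: (0,4)
Wall sequence: RTLBRTL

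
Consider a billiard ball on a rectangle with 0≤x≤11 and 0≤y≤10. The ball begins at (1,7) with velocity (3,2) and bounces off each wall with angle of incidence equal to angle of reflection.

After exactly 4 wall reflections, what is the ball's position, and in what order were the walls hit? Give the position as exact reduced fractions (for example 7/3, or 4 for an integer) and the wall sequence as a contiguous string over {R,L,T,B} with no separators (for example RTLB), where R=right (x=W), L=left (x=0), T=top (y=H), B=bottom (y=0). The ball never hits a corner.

Final position: (0,1)
Wall sequence: TRBL

1. t=3/2 → T at (11/2,10); v=(3,-2)
2. t=11/6 → R at (11,19/3); v=(-3,-2)
3. t=19/6 → B at (3/2,0); v=(-3,2)
4. t=1/2 → L at (0,1); v=(3,2)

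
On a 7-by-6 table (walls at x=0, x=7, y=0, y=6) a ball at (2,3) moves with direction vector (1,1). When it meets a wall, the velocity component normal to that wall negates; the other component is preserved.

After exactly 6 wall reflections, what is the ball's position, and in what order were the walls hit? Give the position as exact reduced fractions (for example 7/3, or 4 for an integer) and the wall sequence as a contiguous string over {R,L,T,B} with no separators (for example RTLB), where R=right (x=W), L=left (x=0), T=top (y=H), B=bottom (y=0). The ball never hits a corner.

1. t=3 → T at (5,6); v=(1,-1)
2. t=2 → R at (7,4); v=(-1,-1)
3. t=4 → B at (3,0); v=(-1,1)
4. t=3 → L at (0,3); v=(1,1)
5. t=3 → T at (3,6); v=(1,-1)
6. t=4 → R at (7,2); v=(-1,-1)

Final position: (7,2)
Wall sequence: TRBLTR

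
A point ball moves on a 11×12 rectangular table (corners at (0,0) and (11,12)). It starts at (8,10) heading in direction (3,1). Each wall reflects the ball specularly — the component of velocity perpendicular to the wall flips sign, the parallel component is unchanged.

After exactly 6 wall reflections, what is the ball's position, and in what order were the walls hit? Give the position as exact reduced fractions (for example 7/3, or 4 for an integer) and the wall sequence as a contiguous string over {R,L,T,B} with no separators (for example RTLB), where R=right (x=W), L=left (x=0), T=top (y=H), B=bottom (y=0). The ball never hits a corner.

Final position: (6,0)
Wall sequence: RTLRLB

1. t=1 → R at (11,11); v=(-3,1)
2. t=1 → T at (8,12); v=(-3,-1)
3. t=8/3 → L at (0,28/3); v=(3,-1)
4. t=11/3 → R at (11,17/3); v=(-3,-1)
5. t=11/3 → L at (0,2); v=(3,-1)
6. t=2 → B at (6,0); v=(3,1)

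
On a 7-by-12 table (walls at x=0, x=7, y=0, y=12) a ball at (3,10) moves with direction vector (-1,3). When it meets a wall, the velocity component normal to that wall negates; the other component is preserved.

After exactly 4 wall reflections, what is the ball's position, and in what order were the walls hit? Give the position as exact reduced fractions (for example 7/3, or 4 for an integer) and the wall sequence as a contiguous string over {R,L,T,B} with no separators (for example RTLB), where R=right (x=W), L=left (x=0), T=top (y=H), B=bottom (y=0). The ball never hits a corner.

Final position: (17/3,12)
Wall sequence: TLBT

1. t=2/3 → T at (7/3,12); v=(-1,-3)
2. t=7/3 → L at (0,5); v=(1,-3)
3. t=5/3 → B at (5/3,0); v=(1,3)
4. t=4 → T at (17/3,12); v=(1,-3)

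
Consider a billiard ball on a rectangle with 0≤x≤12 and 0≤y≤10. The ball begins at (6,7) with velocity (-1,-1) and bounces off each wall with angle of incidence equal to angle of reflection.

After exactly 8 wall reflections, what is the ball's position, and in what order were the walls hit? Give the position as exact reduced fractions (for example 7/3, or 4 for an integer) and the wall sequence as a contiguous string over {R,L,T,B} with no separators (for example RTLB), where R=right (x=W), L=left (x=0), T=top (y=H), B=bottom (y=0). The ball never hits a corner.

Final position: (12,5)
Wall sequence: LBTRBLTR

1. t=6 → L at (0,1); v=(1,-1)
2. t=1 → B at (1,0); v=(1,1)
3. t=10 → T at (11,10); v=(1,-1)
4. t=1 → R at (12,9); v=(-1,-1)
5. t=9 → B at (3,0); v=(-1,1)
6. t=3 → L at (0,3); v=(1,1)
7. t=7 → T at (7,10); v=(1,-1)
8. t=5 → R at (12,5); v=(-1,-1)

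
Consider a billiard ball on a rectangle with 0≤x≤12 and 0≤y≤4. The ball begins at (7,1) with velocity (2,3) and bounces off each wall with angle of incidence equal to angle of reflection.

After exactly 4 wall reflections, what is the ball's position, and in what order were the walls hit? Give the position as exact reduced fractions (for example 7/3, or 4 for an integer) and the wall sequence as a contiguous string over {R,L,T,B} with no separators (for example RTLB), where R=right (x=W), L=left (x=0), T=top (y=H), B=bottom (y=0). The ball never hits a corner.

Final position: (29/3,4)
Wall sequence: TBRT

1. t=1 → T at (9,4); v=(2,-3)
2. t=4/3 → B at (35/3,0); v=(2,3)
3. t=1/6 → R at (12,1/2); v=(-2,3)
4. t=7/6 → T at (29/3,4); v=(-2,-3)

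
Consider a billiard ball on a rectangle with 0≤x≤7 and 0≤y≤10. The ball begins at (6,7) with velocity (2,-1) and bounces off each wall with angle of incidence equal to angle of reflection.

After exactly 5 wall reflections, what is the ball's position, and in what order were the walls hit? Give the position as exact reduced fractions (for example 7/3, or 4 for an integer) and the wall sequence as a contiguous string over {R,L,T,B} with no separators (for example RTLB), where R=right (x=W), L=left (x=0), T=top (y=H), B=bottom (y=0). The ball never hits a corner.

1. t=1/2 → R at (7,13/2); v=(-2,-1)
2. t=7/2 → L at (0,3); v=(2,-1)
3. t=3 → B at (6,0); v=(2,1)
4. t=1/2 → R at (7,1/2); v=(-2,1)
5. t=7/2 → L at (0,4); v=(2,1)

Final position: (0,4)
Wall sequence: RLBRL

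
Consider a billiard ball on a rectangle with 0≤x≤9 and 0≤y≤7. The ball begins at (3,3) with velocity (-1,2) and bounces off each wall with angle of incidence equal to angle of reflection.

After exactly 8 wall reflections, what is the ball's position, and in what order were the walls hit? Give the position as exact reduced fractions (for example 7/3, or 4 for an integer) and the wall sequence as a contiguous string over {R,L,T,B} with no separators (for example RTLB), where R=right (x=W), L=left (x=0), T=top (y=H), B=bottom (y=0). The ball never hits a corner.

1. t=2 → T at (1,7); v=(-1,-2)
2. t=1 → L at (0,5); v=(1,-2)
3. t=5/2 → B at (5/2,0); v=(1,2)
4. t=7/2 → T at (6,7); v=(1,-2)
5. t=3 → R at (9,1); v=(-1,-2)
6. t=1/2 → B at (17/2,0); v=(-1,2)
7. t=7/2 → T at (5,7); v=(-1,-2)
8. t=7/2 → B at (3/2,0); v=(-1,2)

Final position: (3/2,0)
Wall sequence: TLBTRBTB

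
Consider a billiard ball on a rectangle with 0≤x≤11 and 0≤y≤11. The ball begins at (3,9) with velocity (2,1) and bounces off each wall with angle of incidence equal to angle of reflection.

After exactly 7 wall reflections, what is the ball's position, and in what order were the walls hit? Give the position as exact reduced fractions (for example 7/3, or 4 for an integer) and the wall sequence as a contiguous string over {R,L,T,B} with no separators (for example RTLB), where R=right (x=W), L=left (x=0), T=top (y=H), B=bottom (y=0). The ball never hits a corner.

1. t=2 → T at (7,11); v=(2,-1)
2. t=2 → R at (11,9); v=(-2,-1)
3. t=11/2 → L at (0,7/2); v=(2,-1)
4. t=7/2 → B at (7,0); v=(2,1)
5. t=2 → R at (11,2); v=(-2,1)
6. t=11/2 → L at (0,15/2); v=(2,1)
7. t=7/2 → T at (7,11); v=(2,-1)

Final position: (7,11)
Wall sequence: TRLBRLT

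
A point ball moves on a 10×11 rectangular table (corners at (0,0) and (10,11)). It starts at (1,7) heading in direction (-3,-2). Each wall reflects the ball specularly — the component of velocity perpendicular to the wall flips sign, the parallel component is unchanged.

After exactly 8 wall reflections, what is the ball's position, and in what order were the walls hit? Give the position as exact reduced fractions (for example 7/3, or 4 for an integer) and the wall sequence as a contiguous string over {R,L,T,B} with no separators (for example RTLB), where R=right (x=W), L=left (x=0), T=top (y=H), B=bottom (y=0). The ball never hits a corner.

1. t=1/3 → L at (0,19/3); v=(3,-2)
2. t=19/6 → B at (19/2,0); v=(3,2)
3. t=1/6 → R at (10,1/3); v=(-3,2)
4. t=10/3 → L at (0,7); v=(3,2)
5. t=2 → T at (6,11); v=(3,-2)
6. t=4/3 → R at (10,25/3); v=(-3,-2)
7. t=10/3 → L at (0,5/3); v=(3,-2)
8. t=5/6 → B at (5/2,0); v=(3,2)

Final position: (5/2,0)
Wall sequence: LBRLTRLB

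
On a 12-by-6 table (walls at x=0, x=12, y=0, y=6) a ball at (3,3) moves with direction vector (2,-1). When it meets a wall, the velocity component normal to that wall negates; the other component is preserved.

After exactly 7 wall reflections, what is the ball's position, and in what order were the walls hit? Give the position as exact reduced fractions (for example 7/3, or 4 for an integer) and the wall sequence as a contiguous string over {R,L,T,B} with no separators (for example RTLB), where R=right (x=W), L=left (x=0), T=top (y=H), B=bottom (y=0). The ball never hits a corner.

1. t=3 → B at (9,0); v=(2,1)
2. t=3/2 → R at (12,3/2); v=(-2,1)
3. t=9/2 → T at (3,6); v=(-2,-1)
4. t=3/2 → L at (0,9/2); v=(2,-1)
5. t=9/2 → B at (9,0); v=(2,1)
6. t=3/2 → R at (12,3/2); v=(-2,1)
7. t=9/2 → T at (3,6); v=(-2,-1)

Final position: (3,6)
Wall sequence: BRTLBRT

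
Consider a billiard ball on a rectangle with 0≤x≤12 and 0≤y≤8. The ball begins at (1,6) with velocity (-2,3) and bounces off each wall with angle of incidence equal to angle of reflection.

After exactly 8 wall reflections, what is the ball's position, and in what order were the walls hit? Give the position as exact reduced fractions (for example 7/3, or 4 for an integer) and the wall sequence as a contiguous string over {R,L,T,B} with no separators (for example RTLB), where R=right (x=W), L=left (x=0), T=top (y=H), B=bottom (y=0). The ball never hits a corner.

1. t=1/2 → L at (0,15/2); v=(2,3)
2. t=1/6 → T at (1/3,8); v=(2,-3)
3. t=8/3 → B at (17/3,0); v=(2,3)
4. t=8/3 → T at (11,8); v=(2,-3)
5. t=1/2 → R at (12,13/2); v=(-2,-3)
6. t=13/6 → B at (23/3,0); v=(-2,3)
7. t=8/3 → T at (7/3,8); v=(-2,-3)
8. t=7/6 → L at (0,9/2); v=(2,-3)

Final position: (0,9/2)
Wall sequence: LTBTRBTL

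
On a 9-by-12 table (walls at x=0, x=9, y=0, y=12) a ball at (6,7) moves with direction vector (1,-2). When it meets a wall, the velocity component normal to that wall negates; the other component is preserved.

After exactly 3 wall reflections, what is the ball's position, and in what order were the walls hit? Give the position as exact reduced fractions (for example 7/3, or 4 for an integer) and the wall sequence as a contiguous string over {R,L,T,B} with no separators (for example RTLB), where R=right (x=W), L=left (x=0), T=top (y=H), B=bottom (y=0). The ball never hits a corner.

Final position: (5/2,12)
Wall sequence: RBT

1. t=3 → R at (9,1); v=(-1,-2)
2. t=1/2 → B at (17/2,0); v=(-1,2)
3. t=6 → T at (5/2,12); v=(-1,-2)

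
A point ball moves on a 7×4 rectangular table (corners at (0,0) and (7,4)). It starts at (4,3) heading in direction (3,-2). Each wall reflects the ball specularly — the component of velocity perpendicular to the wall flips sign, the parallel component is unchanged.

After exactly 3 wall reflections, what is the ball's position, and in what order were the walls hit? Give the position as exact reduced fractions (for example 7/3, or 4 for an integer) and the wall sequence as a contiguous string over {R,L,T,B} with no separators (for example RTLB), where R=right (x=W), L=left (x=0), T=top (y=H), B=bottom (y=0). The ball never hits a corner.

Final position: (0,11/3)
Wall sequence: RBL

1. t=1 → R at (7,1); v=(-3,-2)
2. t=1/2 → B at (11/2,0); v=(-3,2)
3. t=11/6 → L at (0,11/3); v=(3,2)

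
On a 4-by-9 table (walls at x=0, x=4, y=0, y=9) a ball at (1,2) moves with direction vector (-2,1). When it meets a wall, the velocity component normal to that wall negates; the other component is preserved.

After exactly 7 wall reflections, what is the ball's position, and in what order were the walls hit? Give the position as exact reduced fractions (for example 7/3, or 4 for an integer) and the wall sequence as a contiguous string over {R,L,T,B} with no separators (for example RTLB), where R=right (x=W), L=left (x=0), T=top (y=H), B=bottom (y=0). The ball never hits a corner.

1. t=1/2 → L at (0,5/2); v=(2,1)
2. t=2 → R at (4,9/2); v=(-2,1)
3. t=2 → L at (0,13/2); v=(2,1)
4. t=2 → R at (4,17/2); v=(-2,1)
5. t=1/2 → T at (3,9); v=(-2,-1)
6. t=3/2 → L at (0,15/2); v=(2,-1)
7. t=2 → R at (4,11/2); v=(-2,-1)

Final position: (4,11/2)
Wall sequence: LRLRTLR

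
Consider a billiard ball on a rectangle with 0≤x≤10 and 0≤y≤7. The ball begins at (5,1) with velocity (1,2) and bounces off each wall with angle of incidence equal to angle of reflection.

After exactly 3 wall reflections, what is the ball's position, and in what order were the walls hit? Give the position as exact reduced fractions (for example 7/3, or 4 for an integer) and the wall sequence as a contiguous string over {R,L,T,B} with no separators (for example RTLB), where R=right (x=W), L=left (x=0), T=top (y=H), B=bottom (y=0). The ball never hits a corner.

Final position: (17/2,0)
Wall sequence: TRB

1. t=3 → T at (8,7); v=(1,-2)
2. t=2 → R at (10,3); v=(-1,-2)
3. t=3/2 → B at (17/2,0); v=(-1,2)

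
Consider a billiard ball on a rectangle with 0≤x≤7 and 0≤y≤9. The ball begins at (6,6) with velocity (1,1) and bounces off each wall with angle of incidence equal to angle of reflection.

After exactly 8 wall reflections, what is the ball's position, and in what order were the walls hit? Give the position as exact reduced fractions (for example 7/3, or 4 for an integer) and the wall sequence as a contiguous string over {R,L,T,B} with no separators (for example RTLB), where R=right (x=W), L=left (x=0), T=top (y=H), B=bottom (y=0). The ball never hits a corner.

Final position: (7,1)
Wall sequence: RTLBRTLR

1. t=1 → R at (7,7); v=(-1,1)
2. t=2 → T at (5,9); v=(-1,-1)
3. t=5 → L at (0,4); v=(1,-1)
4. t=4 → B at (4,0); v=(1,1)
5. t=3 → R at (7,3); v=(-1,1)
6. t=6 → T at (1,9); v=(-1,-1)
7. t=1 → L at (0,8); v=(1,-1)
8. t=7 → R at (7,1); v=(-1,-1)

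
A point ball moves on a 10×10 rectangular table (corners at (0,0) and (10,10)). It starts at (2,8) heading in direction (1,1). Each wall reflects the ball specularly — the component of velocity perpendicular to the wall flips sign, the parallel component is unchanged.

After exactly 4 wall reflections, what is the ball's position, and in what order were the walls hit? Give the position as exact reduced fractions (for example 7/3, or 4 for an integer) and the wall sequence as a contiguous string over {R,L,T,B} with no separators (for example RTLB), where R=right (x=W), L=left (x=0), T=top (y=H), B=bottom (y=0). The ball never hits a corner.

Final position: (0,6)
Wall sequence: TRBL

1. t=2 → T at (4,10); v=(1,-1)
2. t=6 → R at (10,4); v=(-1,-1)
3. t=4 → B at (6,0); v=(-1,1)
4. t=6 → L at (0,6); v=(1,1)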